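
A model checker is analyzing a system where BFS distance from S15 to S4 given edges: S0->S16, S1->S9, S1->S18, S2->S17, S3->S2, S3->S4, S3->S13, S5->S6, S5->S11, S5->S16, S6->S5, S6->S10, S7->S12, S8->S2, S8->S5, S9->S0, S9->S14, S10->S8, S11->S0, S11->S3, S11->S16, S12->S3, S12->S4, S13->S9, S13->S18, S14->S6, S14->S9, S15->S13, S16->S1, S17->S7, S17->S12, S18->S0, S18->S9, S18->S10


BFS layer-by-layer from S15:
  dist 0: {S15}
  dist 1: {S13}
  dist 2: {S9, S18}
  dist 3: {S0, S10, S14}
  dist 4: {S6, S8, S16}
  dist 5: {S1, S2, S5}
  dist 6: {S11, S17}
  dist 7: {S3, S7, S12}
  dist 8: {S4}
  -> S4 reached at distance 8
Shortest path length = 8

8


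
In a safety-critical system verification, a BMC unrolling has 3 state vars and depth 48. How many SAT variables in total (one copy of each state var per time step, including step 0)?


BMC unrolls to depth k, creating one copy of each state var for steps 0..k.
Step count = 48 + 1 = 49 (steps 0 through 48)
Vars per step = 3
Total = 3 * 49 = 147

147


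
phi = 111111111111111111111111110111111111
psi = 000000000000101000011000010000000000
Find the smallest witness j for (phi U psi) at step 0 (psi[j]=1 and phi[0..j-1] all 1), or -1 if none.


(phi U psi) at 0: need smallest j with psi[j]=1 and phi[i]=1 for all i in [0,j).
Scan from step 0:
  step 0: phi=1, psi=0 -> continue
  step 1: phi=1, psi=0 -> continue
  step 2: phi=1, psi=0 -> continue
  step 3: phi=1, psi=0 -> continue
  step 12: psi=1 and phi held for [0,12) -> witness found
Witness step = 12

12


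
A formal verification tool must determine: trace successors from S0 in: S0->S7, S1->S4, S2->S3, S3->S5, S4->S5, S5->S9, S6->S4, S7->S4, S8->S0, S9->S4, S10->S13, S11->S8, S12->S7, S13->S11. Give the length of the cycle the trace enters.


Trace from S0 until a state repeats:
  S0 -> S7 -> S4 -> S5 -> S9 -> S4
S4 first seen at step 2, revisited at step 5.
Cycle length = 5 - 2 = 3

3


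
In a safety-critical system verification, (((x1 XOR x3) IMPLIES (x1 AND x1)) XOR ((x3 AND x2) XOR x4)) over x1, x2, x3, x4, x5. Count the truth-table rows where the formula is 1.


Formula: (((x1 XOR x3) IMPLIES (x1 AND x1)) XOR ((x3 AND x2) XOR x4)) over 5 vars (32 rows)
Evaluate each row (x1, x2, x3, x4, x5 as bits, MSB first):
  row 0 [00000]: (((0 XOR 0) IMPLIES (0 AND 0)) XOR ((0 AND 0) XOR 0)) -> 1
  row 1 [00001]: (((0 XOR 0) IMPLIES (0 AND 0)) XOR ((0 AND 0) XOR 0)) -> 1
  row 2 [00010]: (((0 XOR 0) IMPLIES (0 AND 0)) XOR ((0 AND 0) XOR 1)) -> 0
  row 3 [00011]: (((0 XOR 0) IMPLIES (0 AND 0)) XOR ((0 AND 0) XOR 1)) -> 0
  row 4 [00100]: (((0 XOR 1) IMPLIES (0 AND 0)) XOR ((1 AND 0) XOR 0)) -> 0
  row 5 [00101]: (((0 XOR 1) IMPLIES (0 AND 0)) XOR ((1 AND 0) XOR 0)) -> 0
  row 6 [00110]: (((0 XOR 1) IMPLIES (0 AND 0)) XOR ((1 AND 0) XOR 1)) -> 1
  row 7 [00111]: (((0 XOR 1) IMPLIES (0 AND 0)) XOR ((1 AND 0) XOR 1)) -> 1
  row 8 [01000]: (((0 XOR 0) IMPLIES (0 AND 0)) XOR ((0 AND 1) XOR 0)) -> 1
  row 9 [01001]: (((0 XOR 0) IMPLIES (0 AND 0)) XOR ((0 AND 1) XOR 0)) -> 1
  row 10 [01010]: (((0 XOR 0) IMPLIES (0 AND 0)) XOR ((0 AND 1) XOR 1)) -> 0
  row 11 [01011]: (((0 XOR 0) IMPLIES (0 AND 0)) XOR ((0 AND 1) XOR 1)) -> 0
  row 12 [01100]: (((0 XOR 1) IMPLIES (0 AND 0)) XOR ((1 AND 1) XOR 0)) -> 1
  row 13 [01101]: (((0 XOR 1) IMPLIES (0 AND 0)) XOR ((1 AND 1) XOR 0)) -> 1
  row 14 [01110]: (((0 XOR 1) IMPLIES (0 AND 0)) XOR ((1 AND 1) XOR 1)) -> 0
  row 15 [01111]: (((0 XOR 1) IMPLIES (0 AND 0)) XOR ((1 AND 1) XOR 1)) -> 0
  row 16 [10000]: (((1 XOR 0) IMPLIES (1 AND 1)) XOR ((0 AND 0) XOR 0)) -> 1
  row 17 [10001]: (((1 XOR 0) IMPLIES (1 AND 1)) XOR ((0 AND 0) XOR 0)) -> 1
  row 18 [10010]: (((1 XOR 0) IMPLIES (1 AND 1)) XOR ((0 AND 0) XOR 1)) -> 0
  row 19 [10011]: (((1 XOR 0) IMPLIES (1 AND 1)) XOR ((0 AND 0) XOR 1)) -> 0
  row 20 [10100]: (((1 XOR 1) IMPLIES (1 AND 1)) XOR ((1 AND 0) XOR 0)) -> 1
  row 21 [10101]: (((1 XOR 1) IMPLIES (1 AND 1)) XOR ((1 AND 0) XOR 0)) -> 1
  row 22 [10110]: (((1 XOR 1) IMPLIES (1 AND 1)) XOR ((1 AND 0) XOR 1)) -> 0
  row 23 [10111]: (((1 XOR 1) IMPLIES (1 AND 1)) XOR ((1 AND 0) XOR 1)) -> 0
  row 24 [11000]: (((1 XOR 0) IMPLIES (1 AND 1)) XOR ((0 AND 1) XOR 0)) -> 1
  row 25 [11001]: (((1 XOR 0) IMPLIES (1 AND 1)) XOR ((0 AND 1) XOR 0)) -> 1
  row 26 [11010]: (((1 XOR 0) IMPLIES (1 AND 1)) XOR ((0 AND 1) XOR 1)) -> 0
  row 27 [11011]: (((1 XOR 0) IMPLIES (1 AND 1)) XOR ((0 AND 1) XOR 1)) -> 0
  row 28 [11100]: (((1 XOR 1) IMPLIES (1 AND 1)) XOR ((1 AND 1) XOR 0)) -> 0
  row 29 [11101]: (((1 XOR 1) IMPLIES (1 AND 1)) XOR ((1 AND 1) XOR 0)) -> 0
  row 30 [11110]: (((1 XOR 1) IMPLIES (1 AND 1)) XOR ((1 AND 1) XOR 1)) -> 1
  row 31 [11111]: (((1 XOR 1) IMPLIES (1 AND 1)) XOR ((1 AND 1) XOR 1)) -> 1
Full result column, 8 rows per line (x1,x2 fixed per line; x3,x4,x5 runs 000..111 left to right):
  rows 0-7 [x1,x2=00]: 11000011  (ones: 4)
  rows 8-15 [x1,x2=01]: 11001100  (ones: 4)
  rows 16-23 [x1,x2=10]: 11001100  (ones: 4)
  rows 24-31 [x1,x2=11]: 11000011  (ones: 4)
Count of 1-rows = 4+4+4+4 = 16

16


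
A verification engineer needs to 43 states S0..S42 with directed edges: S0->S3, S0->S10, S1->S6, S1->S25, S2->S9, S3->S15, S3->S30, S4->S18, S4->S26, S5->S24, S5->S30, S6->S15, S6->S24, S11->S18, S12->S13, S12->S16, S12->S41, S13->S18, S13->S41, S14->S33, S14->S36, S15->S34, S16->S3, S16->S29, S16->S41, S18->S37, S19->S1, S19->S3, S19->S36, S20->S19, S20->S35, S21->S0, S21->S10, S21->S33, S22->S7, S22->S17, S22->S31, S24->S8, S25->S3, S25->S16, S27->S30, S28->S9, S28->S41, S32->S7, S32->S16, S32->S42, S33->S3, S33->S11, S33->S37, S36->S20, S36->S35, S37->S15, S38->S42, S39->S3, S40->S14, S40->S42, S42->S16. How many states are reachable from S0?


BFS from S0:
  layer 0: {S0}
  layer 1: {S3, S10}
  layer 2: {S15, S30}
  layer 3: {S34}
Reachable set: {S0, S3, S10, S15, S30, S34}
Count = 6

6


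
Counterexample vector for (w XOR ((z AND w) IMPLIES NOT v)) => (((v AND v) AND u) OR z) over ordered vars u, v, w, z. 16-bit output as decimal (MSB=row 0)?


F1 = (w XOR ((z AND w) IMPLIES NOT v))
F2 = (((v AND v) AND u) OR z)
Counterexample to F1=>F2 is where F1=1 and F2=0.
Evaluate each row (bits = u,v,w,z, MSB first):
  row 0 [0000]: F1=1 F2=0 -> F1&~F2 -> 1
  row 1 [0001]: F1=1 F2=1 -> F1&~F2 -> 0
  row 2 [0010]: F1=0 F2=0 -> F1&~F2 -> 0
  row 3 [0011]: F1=0 F2=1 -> F1&~F2 -> 0
  row 4 [0100]: F1=1 F2=0 -> F1&~F2 -> 1
  row 5 [0101]: F1=1 F2=1 -> F1&~F2 -> 0
  row 6 [0110]: F1=0 F2=0 -> F1&~F2 -> 0
  row 7 [0111]: F1=1 F2=1 -> F1&~F2 -> 0
  row 8 [1000]: F1=1 F2=0 -> F1&~F2 -> 1
  row 9 [1001]: F1=1 F2=1 -> F1&~F2 -> 0
  row 10 [1010]: F1=0 F2=0 -> F1&~F2 -> 0
  row 11 [1011]: F1=0 F2=1 -> F1&~F2 -> 0
  row 12 [1100]: F1=1 F2=1 -> F1&~F2 -> 0
  row 13 [1101]: F1=1 F2=1 -> F1&~F2 -> 0
  row 14 [1110]: F1=0 F2=1 -> F1&~F2 -> 0
  row 15 [1111]: F1=1 F2=1 -> F1&~F2 -> 0
Full result column, 4 rows per line (u,v fixed per line; w,z runs 00..11 left to right):
  rows 0-3 [u,v=00]: 1000  = hex 8
  rows 4-7 [u,v=01]: 1000  = hex 8
  rows 8-11 [u,v=10]: 1000  = hex 8
  rows 12-15 [u,v=11]: 0000  = hex 0
Counterexample vector (row 0 .. row 15) = 1000100010000000
Output column grouped in 4s = 1000 1000 1000 0000 = 0x8880
Convert to decimal digit by digit (value = value*16 + digit):
  8 -> 8
  8*16 + 8 = 136
  136*16 + 8 = 2184
  2184*16 + 0 = 34944
Decimal = 34944

34944


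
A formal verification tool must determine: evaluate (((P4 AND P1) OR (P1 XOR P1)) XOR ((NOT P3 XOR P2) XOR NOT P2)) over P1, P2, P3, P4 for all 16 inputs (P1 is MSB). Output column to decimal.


Formula: (((P4 AND P1) OR (P1 XOR P1)) XOR ((NOT P3 XOR P2) XOR NOT P2)) over P1, P2, P3, P4 (16 rows)
Evaluate each row (bits = P1,P2,P3,P4, MSB first):
  row 0 [0000]: (((0 AND 0) OR (0 XOR 0)) XOR ((NOT 0 XOR 0) XOR NOT 0)) -> 0
  row 1 [0001]: (((1 AND 0) OR (0 XOR 0)) XOR ((NOT 0 XOR 0) XOR NOT 0)) -> 0
  row 2 [0010]: (((0 AND 0) OR (0 XOR 0)) XOR ((NOT 1 XOR 0) XOR NOT 0)) -> 1
  row 3 [0011]: (((1 AND 0) OR (0 XOR 0)) XOR ((NOT 1 XOR 0) XOR NOT 0)) -> 1
  row 4 [0100]: (((0 AND 0) OR (0 XOR 0)) XOR ((NOT 0 XOR 1) XOR NOT 1)) -> 0
  row 5 [0101]: (((1 AND 0) OR (0 XOR 0)) XOR ((NOT 0 XOR 1) XOR NOT 1)) -> 0
  row 6 [0110]: (((0 AND 0) OR (0 XOR 0)) XOR ((NOT 1 XOR 1) XOR NOT 1)) -> 1
  row 7 [0111]: (((1 AND 0) OR (0 XOR 0)) XOR ((NOT 1 XOR 1) XOR NOT 1)) -> 1
  row 8 [1000]: (((0 AND 1) OR (1 XOR 1)) XOR ((NOT 0 XOR 0) XOR NOT 0)) -> 0
  row 9 [1001]: (((1 AND 1) OR (1 XOR 1)) XOR ((NOT 0 XOR 0) XOR NOT 0)) -> 1
  row 10 [1010]: (((0 AND 1) OR (1 XOR 1)) XOR ((NOT 1 XOR 0) XOR NOT 0)) -> 1
  row 11 [1011]: (((1 AND 1) OR (1 XOR 1)) XOR ((NOT 1 XOR 0) XOR NOT 0)) -> 0
  row 12 [1100]: (((0 AND 1) OR (1 XOR 1)) XOR ((NOT 0 XOR 1) XOR NOT 1)) -> 0
  row 13 [1101]: (((1 AND 1) OR (1 XOR 1)) XOR ((NOT 0 XOR 1) XOR NOT 1)) -> 1
  row 14 [1110]: (((0 AND 1) OR (1 XOR 1)) XOR ((NOT 1 XOR 1) XOR NOT 1)) -> 1
  row 15 [1111]: (((1 AND 1) OR (1 XOR 1)) XOR ((NOT 1 XOR 1) XOR NOT 1)) -> 0
Full result column, 4 rows per line (P1,P2 fixed per line; P3,P4 runs 00..11 left to right):
  rows 0-3 [P1,P2=00]: 0011  = hex 3
  rows 4-7 [P1,P2=01]: 0011  = hex 3
  rows 8-11 [P1,P2=10]: 0110  = hex 6
  rows 12-15 [P1,P2=11]: 0110  = hex 6
Output column (row 0 .. row 15) = 0011001101100110
Output column grouped in 4s = 0011 0011 0110 0110 = 0x3366
Convert to decimal digit by digit (value = value*16 + digit):
  3 -> 3
  3*16 + 3 = 51
  51*16 + 6 = 822
  822*16 + 6 = 13158
Decimal = 13158

13158


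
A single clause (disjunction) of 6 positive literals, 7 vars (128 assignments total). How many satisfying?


Step 1: Total=2^7=128
Step 2: Unsat when all 6 false: 2^1=2
Step 3: Sat=128-2=126

126


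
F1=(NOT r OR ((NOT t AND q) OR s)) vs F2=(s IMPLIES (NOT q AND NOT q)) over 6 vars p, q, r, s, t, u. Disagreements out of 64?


F1 = (NOT r OR ((NOT t AND q) OR s))
F2 = (s IMPLIES (NOT q AND NOT q))
Evaluate both on each of 64 rows (bits = p,q,r,s,t,u):
  row 0 [000000]: F1=1 F2=1 -> 0
  row 1 [000001]: F1=1 F2=1 -> 0
  row 2 [000010]: F1=1 F2=1 -> 0
  row 3 [000011]: F1=1 F2=1 -> 0
  row 4 [000100]: F1=1 F2=1 -> 0
  (every remaining row is evaluated the same way; all 64 results are listed next)
Full result column, 8 rows per line (p,q,r fixed per line; s,t,u runs 000..111 left to right):
  rows 0-7 [p,q,r=000]: 00000000  (ones: 0)
  rows 8-15 [p,q,r=001]: 11110000  (ones: 4)
  rows 16-23 [p,q,r=010]: 00001111  (ones: 4)
  rows 24-31 [p,q,r=011]: 00111111  (ones: 6)
  rows 32-39 [p,q,r=100]: 00000000  (ones: 0)
  rows 40-47 [p,q,r=101]: 11110000  (ones: 4)
  rows 48-55 [p,q,r=110]: 00001111  (ones: 4)
  rows 56-63 [p,q,r=111]: 00111111  (ones: 6)
Disagreements = 0+4+4+6+0+4+4+6 = 28

28


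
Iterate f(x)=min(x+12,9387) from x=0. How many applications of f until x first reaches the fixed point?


Step 1: x=0, cap=9387, increment=12
Step 2: x grows by 12 each step until capped at 9387; fixed point is x=9387
Step 3: iterations = ceil(9387/12) = 783

783


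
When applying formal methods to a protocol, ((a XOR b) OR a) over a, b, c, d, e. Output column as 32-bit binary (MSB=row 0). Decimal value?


Formula: ((a XOR b) OR a) over a, b, c, d, e (32 rows)
Evaluate each row (bits = a,b,c,d,e, MSB first):
  row 0 [00000]: ((0 XOR 0) OR 0) -> 0
  row 1 [00001]: ((0 XOR 0) OR 0) -> 0
  row 2 [00010]: ((0 XOR 0) OR 0) -> 0
  row 3 [00011]: ((0 XOR 0) OR 0) -> 0
  row 4 [00100]: ((0 XOR 0) OR 0) -> 0
  row 5 [00101]: ((0 XOR 0) OR 0) -> 0
  row 6 [00110]: ((0 XOR 0) OR 0) -> 0
  row 7 [00111]: ((0 XOR 0) OR 0) -> 0
  row 8 [01000]: ((0 XOR 1) OR 0) -> 1
  row 9 [01001]: ((0 XOR 1) OR 0) -> 1
  row 10 [01010]: ((0 XOR 1) OR 0) -> 1
  row 11 [01011]: ((0 XOR 1) OR 0) -> 1
  row 12 [01100]: ((0 XOR 1) OR 0) -> 1
  row 13 [01101]: ((0 XOR 1) OR 0) -> 1
  row 14 [01110]: ((0 XOR 1) OR 0) -> 1
  row 15 [01111]: ((0 XOR 1) OR 0) -> 1
  row 16 [10000]: ((1 XOR 0) OR 1) -> 1
  row 17 [10001]: ((1 XOR 0) OR 1) -> 1
  row 18 [10010]: ((1 XOR 0) OR 1) -> 1
  row 19 [10011]: ((1 XOR 0) OR 1) -> 1
  row 20 [10100]: ((1 XOR 0) OR 1) -> 1
  row 21 [10101]: ((1 XOR 0) OR 1) -> 1
  row 22 [10110]: ((1 XOR 0) OR 1) -> 1
  row 23 [10111]: ((1 XOR 0) OR 1) -> 1
  row 24 [11000]: ((1 XOR 1) OR 1) -> 1
  row 25 [11001]: ((1 XOR 1) OR 1) -> 1
  row 26 [11010]: ((1 XOR 1) OR 1) -> 1
  row 27 [11011]: ((1 XOR 1) OR 1) -> 1
  row 28 [11100]: ((1 XOR 1) OR 1) -> 1
  row 29 [11101]: ((1 XOR 1) OR 1) -> 1
  row 30 [11110]: ((1 XOR 1) OR 1) -> 1
  row 31 [11111]: ((1 XOR 1) OR 1) -> 1
Full result column, 4 rows per line (a,b,c fixed per line; d,e runs 00..11 left to right):
  rows 0-3 [a,b,c=000]: 0000  = hex 0
  rows 4-7 [a,b,c=001]: 0000  = hex 0
  rows 8-11 [a,b,c=010]: 1111  = hex F
  rows 12-15 [a,b,c=011]: 1111  = hex F
  rows 16-19 [a,b,c=100]: 1111  = hex F
  rows 20-23 [a,b,c=101]: 1111  = hex F
  rows 24-27 [a,b,c=110]: 1111  = hex F
  rows 28-31 [a,b,c=111]: 1111  = hex F
Output column (row 0 .. row 31) = 00000000111111111111111111111111
Output column grouped in 4s = 0000 0000 1111 1111 1111 1111 1111 1111 = 0x00FFFFFF
Convert to decimal digit by digit (value = value*16 + digit):
  0 -> 0
  0*16 + 0 = 0
  0*16 + 15 (F) = 15
  15*16 + 15 (F) = 255
  255*16 + 15 (F) = 4095
  4095*16 + 15 (F) = 65535
  65535*16 + 15 (F) = 1048575
  1048575*16 + 15 (F) = 16777215
Decimal = 16777215

16777215


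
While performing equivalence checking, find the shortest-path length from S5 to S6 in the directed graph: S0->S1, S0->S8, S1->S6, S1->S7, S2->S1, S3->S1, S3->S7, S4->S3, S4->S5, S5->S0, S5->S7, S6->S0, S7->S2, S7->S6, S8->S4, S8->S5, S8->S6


BFS layer-by-layer from S5:
  dist 0: {S5}
  dist 1: {S0, S7}
  dist 2: {S1, S2, S6, S8}
  -> S6 reached at distance 2
Shortest path length = 2

2


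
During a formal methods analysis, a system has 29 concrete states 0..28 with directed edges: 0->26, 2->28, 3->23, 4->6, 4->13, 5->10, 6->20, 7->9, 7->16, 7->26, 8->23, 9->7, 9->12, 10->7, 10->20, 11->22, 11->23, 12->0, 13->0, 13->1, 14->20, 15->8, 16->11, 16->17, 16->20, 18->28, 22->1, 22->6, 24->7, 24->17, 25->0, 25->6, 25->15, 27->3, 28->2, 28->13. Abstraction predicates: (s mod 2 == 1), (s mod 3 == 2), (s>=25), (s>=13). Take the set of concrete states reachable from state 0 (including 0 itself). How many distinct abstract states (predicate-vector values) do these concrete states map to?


BFS from 0:
Concrete reachable: {0, 26}
Abstract via predicates (s mod 2 == 1), (s mod 3 == 2), (s>=25), (s>=13):
  (0,0,0,0) <- {0}
  (0,1,1,1) <- {26}
Distinct abstract states = 2

2


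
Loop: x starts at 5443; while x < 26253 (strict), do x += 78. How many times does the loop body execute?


Step 1: x goes from 5443 toward 26253 by 78; the body runs while x<26253, so iterations = ceil((bound-start)/step)
Step 2: Distance=20810
Step 3: ceil(20810/78)=267

267


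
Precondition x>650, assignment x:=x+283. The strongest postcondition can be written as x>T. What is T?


Formula: sp(P, x:=E) = exists old_x. (x = E[old_x/x]) AND P[old_x/x] (old_x is the value of x before the assignment; eliminate old_x by solving x = E[old_x/x] for old_x)
Step 1: Precondition P: x>650, i.e. old_x > 650
Step 2: Assignment gives x = old_x + 283, so old_x = x - 283
Step 3: Substitute into P: x - 283 > 650
Step 4: Simplify: x > 650+283 = 933

933


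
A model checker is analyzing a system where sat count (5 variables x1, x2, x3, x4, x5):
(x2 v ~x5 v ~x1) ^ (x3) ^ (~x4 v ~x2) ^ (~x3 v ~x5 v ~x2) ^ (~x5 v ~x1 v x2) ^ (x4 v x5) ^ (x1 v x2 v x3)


CNF with 7 clauses over 5 vars (32 assignments).
An assignment satisfies CNF iff every clause has >=1 true literal.
Check each row (bits = x1,x2,x3,x4,x5; clause T/F shown):
  row 0 [00000]: clauses=TFTTTFF -> 0
  row 1 [00001]: clauses=TFTTTTF -> 0
  row 2 [00010]: clauses=TFTTTTF -> 0
  row 3 [00011]: clauses=TFTTTTF -> 0
  row 4 [00100]: clauses=TTTTTFT -> 0
  row 5 [00101]: clauses=TTTTTTT -> 1
  row 6 [00110]: clauses=TTTTTTT -> 1
  row 7 [00111]: clauses=TTTTTTT -> 1
  row 8 [01000]: clauses=TFTTTFT -> 0
  row 9 [01001]: clauses=TFTTTTT -> 0
  row 10 [01010]: clauses=TFFTTTT -> 0
  row 11 [01011]: clauses=TFFTTTT -> 0
  row 12 [01100]: clauses=TTTTTFT -> 0
  row 13 [01101]: clauses=TTTFTTT -> 0
  row 14 [01110]: clauses=TTFTTTT -> 0
  row 15 [01111]: clauses=TTFFTTT -> 0
  row 16 [10000]: clauses=TFTTTFT -> 0
  row 17 [10001]: clauses=FFTTFTT -> 0
  row 18 [10010]: clauses=TFTTTTT -> 0
  row 19 [10011]: clauses=FFTTFTT -> 0
  row 20 [10100]: clauses=TTTTTFT -> 0
  row 21 [10101]: clauses=FTTTFTT -> 0
  row 22 [10110]: clauses=TTTTTTT -> 1
  row 23 [10111]: clauses=FTTTFTT -> 0
  row 24 [11000]: clauses=TFTTTFT -> 0
  row 25 [11001]: clauses=TFTTTTT -> 0
  row 26 [11010]: clauses=TFFTTTT -> 0
  row 27 [11011]: clauses=TFFTTTT -> 0
  row 28 [11100]: clauses=TTTTTFT -> 0
  row 29 [11101]: clauses=TTTFTTT -> 0
  row 30 [11110]: clauses=TTFTTTT -> 0
  row 31 [11111]: clauses=TTFFTTT -> 0
Full result column, 8 rows per line (x1,x2 fixed per line; x3,x4,x5 runs 000..111 left to right):
  rows 0-7 [x1,x2=00]: 00000111  (ones: 3)
  rows 8-15 [x1,x2=01]: 00000000  (ones: 0)
  rows 16-23 [x1,x2=10]: 00000010  (ones: 1)
  rows 24-31 [x1,x2=11]: 00000000  (ones: 0)
Satisfying assignments = 3+0+1+0 = 4

4


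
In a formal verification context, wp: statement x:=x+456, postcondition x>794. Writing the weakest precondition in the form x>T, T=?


Formula: wp(x:=E, P) = P[E/x] (substitute E for x in postcondition)
Step 1: Postcondition: x>794
Step 2: Substitute x+456 for x: x+456>794
Step 3: Solve for x: x > 794-456 = 338

338


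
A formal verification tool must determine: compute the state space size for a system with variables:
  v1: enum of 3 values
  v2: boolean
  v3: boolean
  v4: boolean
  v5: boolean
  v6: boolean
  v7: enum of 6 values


State space = product of domain sizes of all variables.
Domain sizes:
  v1 (enum of 3 values): 3
  v2 (boolean): 2
  v3 (boolean): 2
  v4 (boolean): 2
  v5 (boolean): 2
  v6 (boolean): 2
  v7 (enum of 6 values): 6
Product = 3 * 2 * 2 * 2 * 2 * 2 * 6 = 576

576


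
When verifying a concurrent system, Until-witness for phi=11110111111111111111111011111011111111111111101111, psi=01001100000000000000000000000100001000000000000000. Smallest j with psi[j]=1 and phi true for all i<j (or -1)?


(phi U psi) at 0: need smallest j with psi[j]=1 and phi[i]=1 for all i in [0,j).
Scan from step 0:
  step 0: phi=1, psi=0 -> continue
  step 1: psi=1 and phi held for [0,1) -> witness found
Witness step = 1

1


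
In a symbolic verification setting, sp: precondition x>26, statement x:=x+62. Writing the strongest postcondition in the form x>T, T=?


Formula: sp(P, x:=E) = exists old_x. (x = E[old_x/x]) AND P[old_x/x] (old_x is the value of x before the assignment; eliminate old_x by solving x = E[old_x/x] for old_x)
Step 1: Precondition P: x>26, i.e. old_x > 26
Step 2: Assignment gives x = old_x + 62, so old_x = x - 62
Step 3: Substitute into P: x - 62 > 26
Step 4: Simplify: x > 26+62 = 88

88


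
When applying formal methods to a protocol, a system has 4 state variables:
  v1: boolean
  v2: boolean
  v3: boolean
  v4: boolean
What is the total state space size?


State space = product of domain sizes of all variables.
Domain sizes:
  v1 (boolean): 2
  v2 (boolean): 2
  v3 (boolean): 2
  v4 (boolean): 2
Product = 2 * 2 * 2 * 2 = 16

16


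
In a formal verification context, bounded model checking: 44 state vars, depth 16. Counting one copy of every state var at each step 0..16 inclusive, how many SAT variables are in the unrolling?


BMC unrolls to depth k, creating one copy of each state var for steps 0..k.
Step count = 16 + 1 = 17 (steps 0 through 16)
Vars per step = 44
Total = 44 * 17 = 748

748


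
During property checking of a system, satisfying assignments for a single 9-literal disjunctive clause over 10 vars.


Step 1: Total=2^10=1024
Step 2: Unsat when all 9 false: 2^1=2
Step 3: Sat=1024-2=1022

1022


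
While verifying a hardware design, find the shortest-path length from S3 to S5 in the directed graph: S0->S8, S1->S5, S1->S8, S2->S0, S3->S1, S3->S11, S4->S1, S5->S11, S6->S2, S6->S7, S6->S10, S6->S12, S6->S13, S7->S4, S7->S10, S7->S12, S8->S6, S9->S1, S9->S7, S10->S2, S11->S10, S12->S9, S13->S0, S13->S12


BFS layer-by-layer from S3:
  dist 0: {S3}
  dist 1: {S1, S11}
  dist 2: {S5, S8, S10}
  -> S5 reached at distance 2
Shortest path length = 2

2


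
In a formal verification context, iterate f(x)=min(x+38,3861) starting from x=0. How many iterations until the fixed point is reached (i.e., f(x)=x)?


Step 1: x=0, cap=3861, increment=38
Step 2: x grows by 38 each step until capped at 3861; fixed point is x=3861
Step 3: iterations = ceil(3861/38) = 102

102


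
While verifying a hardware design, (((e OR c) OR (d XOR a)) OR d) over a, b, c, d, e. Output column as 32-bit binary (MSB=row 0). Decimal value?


Formula: (((e OR c) OR (d XOR a)) OR d) over a, b, c, d, e (32 rows)
Evaluate each row (bits = a,b,c,d,e, MSB first):
  row 0 [00000]: (((0 OR 0) OR (0 XOR 0)) OR 0) -> 0
  row 1 [00001]: (((1 OR 0) OR (0 XOR 0)) OR 0) -> 1
  row 2 [00010]: (((0 OR 0) OR (1 XOR 0)) OR 1) -> 1
  row 3 [00011]: (((1 OR 0) OR (1 XOR 0)) OR 1) -> 1
  row 4 [00100]: (((0 OR 1) OR (0 XOR 0)) OR 0) -> 1
  row 5 [00101]: (((1 OR 1) OR (0 XOR 0)) OR 0) -> 1
  row 6 [00110]: (((0 OR 1) OR (1 XOR 0)) OR 1) -> 1
  row 7 [00111]: (((1 OR 1) OR (1 XOR 0)) OR 1) -> 1
  row 8 [01000]: (((0 OR 0) OR (0 XOR 0)) OR 0) -> 0
  row 9 [01001]: (((1 OR 0) OR (0 XOR 0)) OR 0) -> 1
  row 10 [01010]: (((0 OR 0) OR (1 XOR 0)) OR 1) -> 1
  row 11 [01011]: (((1 OR 0) OR (1 XOR 0)) OR 1) -> 1
  row 12 [01100]: (((0 OR 1) OR (0 XOR 0)) OR 0) -> 1
  row 13 [01101]: (((1 OR 1) OR (0 XOR 0)) OR 0) -> 1
  row 14 [01110]: (((0 OR 1) OR (1 XOR 0)) OR 1) -> 1
  row 15 [01111]: (((1 OR 1) OR (1 XOR 0)) OR 1) -> 1
  row 16 [10000]: (((0 OR 0) OR (0 XOR 1)) OR 0) -> 1
  row 17 [10001]: (((1 OR 0) OR (0 XOR 1)) OR 0) -> 1
  row 18 [10010]: (((0 OR 0) OR (1 XOR 1)) OR 1) -> 1
  row 19 [10011]: (((1 OR 0) OR (1 XOR 1)) OR 1) -> 1
  row 20 [10100]: (((0 OR 1) OR (0 XOR 1)) OR 0) -> 1
  row 21 [10101]: (((1 OR 1) OR (0 XOR 1)) OR 0) -> 1
  row 22 [10110]: (((0 OR 1) OR (1 XOR 1)) OR 1) -> 1
  row 23 [10111]: (((1 OR 1) OR (1 XOR 1)) OR 1) -> 1
  row 24 [11000]: (((0 OR 0) OR (0 XOR 1)) OR 0) -> 1
  row 25 [11001]: (((1 OR 0) OR (0 XOR 1)) OR 0) -> 1
  row 26 [11010]: (((0 OR 0) OR (1 XOR 1)) OR 1) -> 1
  row 27 [11011]: (((1 OR 0) OR (1 XOR 1)) OR 1) -> 1
  row 28 [11100]: (((0 OR 1) OR (0 XOR 1)) OR 0) -> 1
  row 29 [11101]: (((1 OR 1) OR (0 XOR 1)) OR 0) -> 1
  row 30 [11110]: (((0 OR 1) OR (1 XOR 1)) OR 1) -> 1
  row 31 [11111]: (((1 OR 1) OR (1 XOR 1)) OR 1) -> 1
Full result column, 4 rows per line (a,b,c fixed per line; d,e runs 00..11 left to right):
  rows 0-3 [a,b,c=000]: 0111  = hex 7
  rows 4-7 [a,b,c=001]: 1111  = hex F
  rows 8-11 [a,b,c=010]: 0111  = hex 7
  rows 12-15 [a,b,c=011]: 1111  = hex F
  rows 16-19 [a,b,c=100]: 1111  = hex F
  rows 20-23 [a,b,c=101]: 1111  = hex F
  rows 24-27 [a,b,c=110]: 1111  = hex F
  rows 28-31 [a,b,c=111]: 1111  = hex F
Output column (row 0 .. row 31) = 01111111011111111111111111111111
Output column grouped in 4s = 0111 1111 0111 1111 1111 1111 1111 1111 = 0x7F7FFFFF
Convert to decimal digit by digit (value = value*16 + digit):
  7 -> 7
  7*16 + 15 (F) = 127
  127*16 + 7 = 2039
  2039*16 + 15 (F) = 32639
  32639*16 + 15 (F) = 522239
  522239*16 + 15 (F) = 8355839
  8355839*16 + 15 (F) = 133693439
  133693439*16 + 15 (F) = 2139095039
Decimal = 2139095039

2139095039


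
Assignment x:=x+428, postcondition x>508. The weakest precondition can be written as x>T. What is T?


Formula: wp(x:=E, P) = P[E/x] (substitute E for x in postcondition)
Step 1: Postcondition: x>508
Step 2: Substitute x+428 for x: x+428>508
Step 3: Solve for x: x > 508-428 = 80

80


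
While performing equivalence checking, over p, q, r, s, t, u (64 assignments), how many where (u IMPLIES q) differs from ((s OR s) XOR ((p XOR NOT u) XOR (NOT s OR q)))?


F1 = (u IMPLIES q)
F2 = ((s OR s) XOR ((p XOR NOT u) XOR (NOT s OR q)))
Evaluate both on each of 64 rows (bits = p,q,r,s,t,u):
  row 0 [000000]: F1=1 F2=0 (differ) -> 1
  row 1 [000001]: F1=0 F2=1 (differ) -> 1
  row 2 [000010]: F1=1 F2=0 (differ) -> 1
  row 3 [000011]: F1=0 F2=1 (differ) -> 1
  row 4 [000100]: F1=1 F2=0 (differ) -> 1
  (every remaining row is evaluated the same way; all 64 results are listed next)
Full result column, 8 rows per line (p,q,r fixed per line; s,t,u runs 000..111 left to right):
  rows 0-7 [p,q,r=000]: 11111111  (ones: 8)
  rows 8-15 [p,q,r=001]: 11111111  (ones: 8)
  rows 16-23 [p,q,r=010]: 10100101  (ones: 4)
  rows 24-31 [p,q,r=011]: 10100101  (ones: 4)
  rows 32-39 [p,q,r=100]: 00000000  (ones: 0)
  rows 40-47 [p,q,r=101]: 00000000  (ones: 0)
  rows 48-55 [p,q,r=110]: 01011010  (ones: 4)
  rows 56-63 [p,q,r=111]: 01011010  (ones: 4)
Disagreements = 8+8+4+4+0+0+4+4 = 32

32


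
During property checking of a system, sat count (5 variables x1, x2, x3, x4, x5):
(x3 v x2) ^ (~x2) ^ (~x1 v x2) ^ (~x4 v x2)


CNF with 4 clauses over 5 vars (32 assignments).
An assignment satisfies CNF iff every clause has >=1 true literal.
Check each row (bits = x1,x2,x3,x4,x5; clause T/F shown):
  row 0 [00000]: clauses=FTTT -> 0
  row 1 [00001]: clauses=FTTT -> 0
  row 2 [00010]: clauses=FTTF -> 0
  row 3 [00011]: clauses=FTTF -> 0
  row 4 [00100]: clauses=TTTT -> 1
  row 5 [00101]: clauses=TTTT -> 1
  row 6 [00110]: clauses=TTTF -> 0
  row 7 [00111]: clauses=TTTF -> 0
  row 8 [01000]: clauses=TFTT -> 0
  row 9 [01001]: clauses=TFTT -> 0
  row 10 [01010]: clauses=TFTT -> 0
  row 11 [01011]: clauses=TFTT -> 0
  row 12 [01100]: clauses=TFTT -> 0
  row 13 [01101]: clauses=TFTT -> 0
  row 14 [01110]: clauses=TFTT -> 0
  row 15 [01111]: clauses=TFTT -> 0
  row 16 [10000]: clauses=FTFT -> 0
  row 17 [10001]: clauses=FTFT -> 0
  row 18 [10010]: clauses=FTFF -> 0
  row 19 [10011]: clauses=FTFF -> 0
  row 20 [10100]: clauses=TTFT -> 0
  row 21 [10101]: clauses=TTFT -> 0
  row 22 [10110]: clauses=TTFF -> 0
  row 23 [10111]: clauses=TTFF -> 0
  row 24 [11000]: clauses=TFTT -> 0
  row 25 [11001]: clauses=TFTT -> 0
  row 26 [11010]: clauses=TFTT -> 0
  row 27 [11011]: clauses=TFTT -> 0
  row 28 [11100]: clauses=TFTT -> 0
  row 29 [11101]: clauses=TFTT -> 0
  row 30 [11110]: clauses=TFTT -> 0
  row 31 [11111]: clauses=TFTT -> 0
Full result column, 8 rows per line (x1,x2 fixed per line; x3,x4,x5 runs 000..111 left to right):
  rows 0-7 [x1,x2=00]: 00001100  (ones: 2)
  rows 8-15 [x1,x2=01]: 00000000  (ones: 0)
  rows 16-23 [x1,x2=10]: 00000000  (ones: 0)
  rows 24-31 [x1,x2=11]: 00000000  (ones: 0)
Satisfying assignments = 2+0+0+0 = 2

2


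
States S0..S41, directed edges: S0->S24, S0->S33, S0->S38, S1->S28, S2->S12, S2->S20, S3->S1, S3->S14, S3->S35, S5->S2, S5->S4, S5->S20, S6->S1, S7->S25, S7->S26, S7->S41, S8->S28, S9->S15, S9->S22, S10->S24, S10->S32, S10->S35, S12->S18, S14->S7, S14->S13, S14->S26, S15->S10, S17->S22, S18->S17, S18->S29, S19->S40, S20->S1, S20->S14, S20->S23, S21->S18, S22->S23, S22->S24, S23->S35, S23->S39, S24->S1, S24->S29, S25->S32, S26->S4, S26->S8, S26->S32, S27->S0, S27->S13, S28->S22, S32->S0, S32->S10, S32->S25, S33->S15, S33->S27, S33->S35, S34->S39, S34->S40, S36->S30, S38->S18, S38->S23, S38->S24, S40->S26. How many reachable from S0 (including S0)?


BFS from S0:
  layer 0: {S0}
  layer 1: {S24, S33, S38}
  layer 2: {S1, S15, S18, S23, S27, S29, S35}
  layer 3: {S10, S13, S17, S28, S39}
  layer 4: {S22, S32}
  layer 5: {S25}
Reachable set: {S0, S1, S10, S13, S15, S17, S18, S22, S23, S24, S25, S27, S28, S29, S32, S33, S35, S38, S39}
Count = 19

19


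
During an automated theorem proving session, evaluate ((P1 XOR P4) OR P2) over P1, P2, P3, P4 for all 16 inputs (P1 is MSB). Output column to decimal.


Formula: ((P1 XOR P4) OR P2) over P1, P2, P3, P4 (16 rows)
Evaluate each row (bits = P1,P2,P3,P4, MSB first):
  row 0 [0000]: ((0 XOR 0) OR 0) -> 0
  row 1 [0001]: ((0 XOR 1) OR 0) -> 1
  row 2 [0010]: ((0 XOR 0) OR 0) -> 0
  row 3 [0011]: ((0 XOR 1) OR 0) -> 1
  row 4 [0100]: ((0 XOR 0) OR 1) -> 1
  row 5 [0101]: ((0 XOR 1) OR 1) -> 1
  row 6 [0110]: ((0 XOR 0) OR 1) -> 1
  row 7 [0111]: ((0 XOR 1) OR 1) -> 1
  row 8 [1000]: ((1 XOR 0) OR 0) -> 1
  row 9 [1001]: ((1 XOR 1) OR 0) -> 0
  row 10 [1010]: ((1 XOR 0) OR 0) -> 1
  row 11 [1011]: ((1 XOR 1) OR 0) -> 0
  row 12 [1100]: ((1 XOR 0) OR 1) -> 1
  row 13 [1101]: ((1 XOR 1) OR 1) -> 1
  row 14 [1110]: ((1 XOR 0) OR 1) -> 1
  row 15 [1111]: ((1 XOR 1) OR 1) -> 1
Full result column, 4 rows per line (P1,P2 fixed per line; P3,P4 runs 00..11 left to right):
  rows 0-3 [P1,P2=00]: 0101  = hex 5
  rows 4-7 [P1,P2=01]: 1111  = hex F
  rows 8-11 [P1,P2=10]: 1010  = hex A
  rows 12-15 [P1,P2=11]: 1111  = hex F
Output column (row 0 .. row 15) = 0101111110101111
Output column grouped in 4s = 0101 1111 1010 1111 = 0x5FAF
Convert to decimal digit by digit (value = value*16 + digit):
  5 -> 5
  5*16 + 15 (F) = 95
  95*16 + 10 (A) = 1530
  1530*16 + 15 (F) = 24495
Decimal = 24495

24495


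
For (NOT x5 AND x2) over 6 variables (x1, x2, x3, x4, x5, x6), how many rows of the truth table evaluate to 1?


Formula: (NOT x5 AND x2) over 6 vars (64 rows)
Evaluate each row (x1, x2, x3, x4, x5, x6 as bits, MSB first):
  row 0 [000000]: (NOT 0 AND 0) -> 0
  row 1 [000001]: (NOT 0 AND 0) -> 0
  row 2 [000010]: (NOT 1 AND 0) -> 0
  row 3 [000011]: (NOT 1 AND 0) -> 0
  row 4 [000100]: (NOT 0 AND 0) -> 0
  (every remaining row is evaluated the same way; all 64 results are listed next)
Full result column, 8 rows per line (x1,x2,x3 fixed per line; x4,x5,x6 runs 000..111 left to right):
  rows 0-7 [x1,x2,x3=000]: 00000000  (ones: 0)
  rows 8-15 [x1,x2,x3=001]: 00000000  (ones: 0)
  rows 16-23 [x1,x2,x3=010]: 11001100  (ones: 4)
  rows 24-31 [x1,x2,x3=011]: 11001100  (ones: 4)
  rows 32-39 [x1,x2,x3=100]: 00000000  (ones: 0)
  rows 40-47 [x1,x2,x3=101]: 00000000  (ones: 0)
  rows 48-55 [x1,x2,x3=110]: 11001100  (ones: 4)
  rows 56-63 [x1,x2,x3=111]: 11001100  (ones: 4)
Count of 1-rows = 0+0+4+4+0+0+4+4 = 16

16


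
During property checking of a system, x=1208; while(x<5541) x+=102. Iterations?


Step 1: x goes from 1208 toward 5541 by 102; the body runs while x<5541, so iterations = ceil((bound-start)/step)
Step 2: Distance=4333
Step 3: ceil(4333/102)=43

43


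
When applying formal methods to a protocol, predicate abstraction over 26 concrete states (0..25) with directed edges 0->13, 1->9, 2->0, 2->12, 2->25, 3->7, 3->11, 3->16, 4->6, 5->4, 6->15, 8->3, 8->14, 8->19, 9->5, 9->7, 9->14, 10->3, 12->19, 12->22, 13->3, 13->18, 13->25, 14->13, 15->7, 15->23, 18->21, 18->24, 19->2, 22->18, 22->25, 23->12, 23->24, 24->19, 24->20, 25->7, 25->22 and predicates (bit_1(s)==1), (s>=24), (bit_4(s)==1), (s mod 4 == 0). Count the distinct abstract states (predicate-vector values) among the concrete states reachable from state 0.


BFS from 0:
Concrete reachable: {0, 2, 3, 7, 11, 12, 13, 16, 18, 19, 20, 21, 22, 24, 25}
Abstract via predicates (bit_1(s)==1), (s>=24), (bit_4(s)==1), (s mod 4 == 0):
  (0,0,0,0) <- {13}
  (0,0,0,1) <- {0, 12}
  (0,0,1,0) <- {21}
  (0,0,1,1) <- {16, 20}
  (0,1,1,0) <- {25}
  (0,1,1,1) <- {24}
  (1,0,0,0) <- {2, 3, 7, 11}
  (1,0,1,0) <- {18, 19, 22}
Distinct abstract states = 8

8


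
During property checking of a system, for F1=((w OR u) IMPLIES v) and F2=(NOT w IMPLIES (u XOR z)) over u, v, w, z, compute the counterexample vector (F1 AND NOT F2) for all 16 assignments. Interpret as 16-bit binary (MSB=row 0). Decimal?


F1 = ((w OR u) IMPLIES v)
F2 = (NOT w IMPLIES (u XOR z))
Counterexample to F1=>F2 is where F1=1 and F2=0.
Evaluate each row (bits = u,v,w,z, MSB first):
  row 0 [0000]: F1=1 F2=0 -> F1&~F2 -> 1
  row 1 [0001]: F1=1 F2=1 -> F1&~F2 -> 0
  row 2 [0010]: F1=0 F2=1 -> F1&~F2 -> 0
  row 3 [0011]: F1=0 F2=1 -> F1&~F2 -> 0
  row 4 [0100]: F1=1 F2=0 -> F1&~F2 -> 1
  row 5 [0101]: F1=1 F2=1 -> F1&~F2 -> 0
  row 6 [0110]: F1=1 F2=1 -> F1&~F2 -> 0
  row 7 [0111]: F1=1 F2=1 -> F1&~F2 -> 0
  row 8 [1000]: F1=0 F2=1 -> F1&~F2 -> 0
  row 9 [1001]: F1=0 F2=0 -> F1&~F2 -> 0
  row 10 [1010]: F1=0 F2=1 -> F1&~F2 -> 0
  row 11 [1011]: F1=0 F2=1 -> F1&~F2 -> 0
  row 12 [1100]: F1=1 F2=1 -> F1&~F2 -> 0
  row 13 [1101]: F1=1 F2=0 -> F1&~F2 -> 1
  row 14 [1110]: F1=1 F2=1 -> F1&~F2 -> 0
  row 15 [1111]: F1=1 F2=1 -> F1&~F2 -> 0
Full result column, 4 rows per line (u,v fixed per line; w,z runs 00..11 left to right):
  rows 0-3 [u,v=00]: 1000  = hex 8
  rows 4-7 [u,v=01]: 1000  = hex 8
  rows 8-11 [u,v=10]: 0000  = hex 0
  rows 12-15 [u,v=11]: 0100  = hex 4
Counterexample vector (row 0 .. row 15) = 1000100000000100
Output column grouped in 4s = 1000 1000 0000 0100 = 0x8804
Convert to decimal digit by digit (value = value*16 + digit):
  8 -> 8
  8*16 + 8 = 136
  136*16 + 0 = 2176
  2176*16 + 4 = 34820
Decimal = 34820

34820


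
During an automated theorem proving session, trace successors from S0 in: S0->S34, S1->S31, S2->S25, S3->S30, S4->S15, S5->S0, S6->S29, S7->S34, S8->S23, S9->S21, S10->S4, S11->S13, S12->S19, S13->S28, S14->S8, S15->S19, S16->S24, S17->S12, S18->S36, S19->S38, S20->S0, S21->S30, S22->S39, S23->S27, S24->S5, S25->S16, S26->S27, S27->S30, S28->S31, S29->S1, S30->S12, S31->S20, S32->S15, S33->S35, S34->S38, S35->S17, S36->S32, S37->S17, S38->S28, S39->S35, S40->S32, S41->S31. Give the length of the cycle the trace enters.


Trace from S0 until a state repeats:
  S0 -> S34 -> S38 -> S28 -> S31 -> S20 -> S0
S0 first seen at step 0, revisited at step 6.
Cycle length = 6 - 0 = 6

6


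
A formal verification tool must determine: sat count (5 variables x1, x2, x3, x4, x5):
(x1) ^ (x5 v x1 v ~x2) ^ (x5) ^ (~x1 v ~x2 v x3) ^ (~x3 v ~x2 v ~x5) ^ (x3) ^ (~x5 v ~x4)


CNF with 7 clauses over 5 vars (32 assignments).
An assignment satisfies CNF iff every clause has >=1 true literal.
Check each row (bits = x1,x2,x3,x4,x5; clause T/F shown):
  row 0 [00000]: clauses=FTFTTFT -> 0
  row 1 [00001]: clauses=FTTTTFT -> 0
  row 2 [00010]: clauses=FTFTTFT -> 0
  row 3 [00011]: clauses=FTTTTFF -> 0
  row 4 [00100]: clauses=FTFTTTT -> 0
  row 5 [00101]: clauses=FTTTTTT -> 0
  row 6 [00110]: clauses=FTFTTTT -> 0
  row 7 [00111]: clauses=FTTTTTF -> 0
  row 8 [01000]: clauses=FFFTTFT -> 0
  row 9 [01001]: clauses=FTTTTFT -> 0
  row 10 [01010]: clauses=FFFTTFT -> 0
  row 11 [01011]: clauses=FTTTTFF -> 0
  row 12 [01100]: clauses=FFFTTTT -> 0
  row 13 [01101]: clauses=FTTTFTT -> 0
  row 14 [01110]: clauses=FFFTTTT -> 0
  row 15 [01111]: clauses=FTTTFTF -> 0
  row 16 [10000]: clauses=TTFTTFT -> 0
  row 17 [10001]: clauses=TTTTTFT -> 0
  row 18 [10010]: clauses=TTFTTFT -> 0
  row 19 [10011]: clauses=TTTTTFF -> 0
  row 20 [10100]: clauses=TTFTTTT -> 0
  row 21 [10101]: clauses=TTTTTTT -> 1
  row 22 [10110]: clauses=TTFTTTT -> 0
  row 23 [10111]: clauses=TTTTTTF -> 0
  row 24 [11000]: clauses=TTFFTFT -> 0
  row 25 [11001]: clauses=TTTFTFT -> 0
  row 26 [11010]: clauses=TTFFTFT -> 0
  row 27 [11011]: clauses=TTTFTFF -> 0
  row 28 [11100]: clauses=TTFTTTT -> 0
  row 29 [11101]: clauses=TTTTFTT -> 0
  row 30 [11110]: clauses=TTFTTTT -> 0
  row 31 [11111]: clauses=TTTTFTF -> 0
Full result column, 8 rows per line (x1,x2 fixed per line; x3,x4,x5 runs 000..111 left to right):
  rows 0-7 [x1,x2=00]: 00000000  (ones: 0)
  rows 8-15 [x1,x2=01]: 00000000  (ones: 0)
  rows 16-23 [x1,x2=10]: 00000100  (ones: 1)
  rows 24-31 [x1,x2=11]: 00000000  (ones: 0)
Satisfying assignments = 0+0+1+0 = 1

1


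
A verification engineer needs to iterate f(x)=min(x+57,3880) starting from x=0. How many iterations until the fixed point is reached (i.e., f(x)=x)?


Step 1: x=0, cap=3880, increment=57
Step 2: x grows by 57 each step until capped at 3880; fixed point is x=3880
Step 3: iterations = ceil(3880/57) = 69

69


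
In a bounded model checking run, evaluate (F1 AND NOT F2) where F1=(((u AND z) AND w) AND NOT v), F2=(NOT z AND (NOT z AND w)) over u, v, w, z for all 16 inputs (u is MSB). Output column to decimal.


F1 = (((u AND z) AND w) AND NOT v)
F2 = (NOT z AND (NOT z AND w))
Counterexample to F1=>F2 is where F1=1 and F2=0.
Evaluate each row (bits = u,v,w,z, MSB first):
  row 0 [0000]: F1=0 F2=0 -> F1&~F2 -> 0
  row 1 [0001]: F1=0 F2=0 -> F1&~F2 -> 0
  row 2 [0010]: F1=0 F2=1 -> F1&~F2 -> 0
  row 3 [0011]: F1=0 F2=0 -> F1&~F2 -> 0
  row 4 [0100]: F1=0 F2=0 -> F1&~F2 -> 0
  row 5 [0101]: F1=0 F2=0 -> F1&~F2 -> 0
  row 6 [0110]: F1=0 F2=1 -> F1&~F2 -> 0
  row 7 [0111]: F1=0 F2=0 -> F1&~F2 -> 0
  row 8 [1000]: F1=0 F2=0 -> F1&~F2 -> 0
  row 9 [1001]: F1=0 F2=0 -> F1&~F2 -> 0
  row 10 [1010]: F1=0 F2=1 -> F1&~F2 -> 0
  row 11 [1011]: F1=1 F2=0 -> F1&~F2 -> 1
  row 12 [1100]: F1=0 F2=0 -> F1&~F2 -> 0
  row 13 [1101]: F1=0 F2=0 -> F1&~F2 -> 0
  row 14 [1110]: F1=0 F2=1 -> F1&~F2 -> 0
  row 15 [1111]: F1=0 F2=0 -> F1&~F2 -> 0
Full result column, 4 rows per line (u,v fixed per line; w,z runs 00..11 left to right):
  rows 0-3 [u,v=00]: 0000  = hex 0
  rows 4-7 [u,v=01]: 0000  = hex 0
  rows 8-11 [u,v=10]: 0001  = hex 1
  rows 12-15 [u,v=11]: 0000  = hex 0
Counterexample vector (row 0 .. row 15) = 0000000000010000
Output column grouped in 4s = 0000 0000 0001 0000 = 0x0010
Convert to decimal digit by digit (value = value*16 + digit):
  0 -> 0
  0*16 + 0 = 0
  0*16 + 1 = 1
  1*16 + 0 = 16
Decimal = 16

16


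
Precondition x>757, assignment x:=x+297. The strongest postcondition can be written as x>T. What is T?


Formula: sp(P, x:=E) = exists old_x. (x = E[old_x/x]) AND P[old_x/x] (old_x is the value of x before the assignment; eliminate old_x by solving x = E[old_x/x] for old_x)
Step 1: Precondition P: x>757, i.e. old_x > 757
Step 2: Assignment gives x = old_x + 297, so old_x = x - 297
Step 3: Substitute into P: x - 297 > 757
Step 4: Simplify: x > 757+297 = 1054

1054


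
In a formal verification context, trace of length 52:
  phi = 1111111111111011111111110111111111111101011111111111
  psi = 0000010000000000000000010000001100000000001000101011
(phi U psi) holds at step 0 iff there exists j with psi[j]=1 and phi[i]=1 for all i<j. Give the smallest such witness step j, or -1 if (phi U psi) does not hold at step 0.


(phi U psi) at 0: need smallest j with psi[j]=1 and phi[i]=1 for all i in [0,j).
Scan from step 0:
  step 0: phi=1, psi=0 -> continue
  step 1: phi=1, psi=0 -> continue
  step 2: phi=1, psi=0 -> continue
  step 3: phi=1, psi=0 -> continue
  step 5: psi=1 and phi held for [0,5) -> witness found
Witness step = 5

5


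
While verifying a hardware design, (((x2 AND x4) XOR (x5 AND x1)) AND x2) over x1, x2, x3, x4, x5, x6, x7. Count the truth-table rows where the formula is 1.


Formula: (((x2 AND x4) XOR (x5 AND x1)) AND x2) over 7 vars (128 rows)
Evaluate each row (x1, x2, x3, x4, x5, x6, x7 as bits, MSB first):
  row 0 [0000000]: (((0 AND 0) XOR (0 AND 0)) AND 0) -> 0
  row 1 [0000001]: (((0 AND 0) XOR (0 AND 0)) AND 0) -> 0
  row 2 [0000010]: (((0 AND 0) XOR (0 AND 0)) AND 0) -> 0
  row 3 [0000011]: (((0 AND 0) XOR (0 AND 0)) AND 0) -> 0
  row 4 [0000100]: (((0 AND 0) XOR (1 AND 0)) AND 0) -> 0
  (every remaining row is evaluated the same way; all 128 results are listed next)
Full result column, 8 rows per line (x1,x2,x3,x4 fixed per line; x5,x6,x7 runs 000..111 left to right):
  rows 0-7 [x1,x2,x3,x4=0000]: 00000000  (ones: 0)
  rows 8-15 [x1,x2,x3,x4=0001]: 00000000  (ones: 0)
  rows 16-23 [x1,x2,x3,x4=0010]: 00000000  (ones: 0)
  rows 24-31 [x1,x2,x3,x4=0011]: 00000000  (ones: 0)
  rows 32-39 [x1,x2,x3,x4=0100]: 00000000  (ones: 0)
  rows 40-47 [x1,x2,x3,x4=0101]: 11111111  (ones: 8)
  rows 48-55 [x1,x2,x3,x4=0110]: 00000000  (ones: 0)
  rows 56-63 [x1,x2,x3,x4=0111]: 11111111  (ones: 8)
  rows 64-71 [x1,x2,x3,x4=1000]: 00000000  (ones: 0)
  rows 72-79 [x1,x2,x3,x4=1001]: 00000000  (ones: 0)
  rows 80-87 [x1,x2,x3,x4=1010]: 00000000  (ones: 0)
  rows 88-95 [x1,x2,x3,x4=1011]: 00000000  (ones: 0)
  rows 96-103 [x1,x2,x3,x4=1100]: 00001111  (ones: 4)
  rows 104-111 [x1,x2,x3,x4=1101]: 11110000  (ones: 4)
  rows 112-119 [x1,x2,x3,x4=1110]: 00001111  (ones: 4)
  rows 120-127 [x1,x2,x3,x4=1111]: 11110000  (ones: 4)
Count of 1-rows = 0+0+0+0+0+8+0+8+0+0+0+0+4+4+4+4 = 32

32


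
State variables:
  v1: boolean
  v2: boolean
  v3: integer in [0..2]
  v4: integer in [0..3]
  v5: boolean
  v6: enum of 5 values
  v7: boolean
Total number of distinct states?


State space = product of domain sizes of all variables.
Domain sizes:
  v1 (boolean): 2
  v2 (boolean): 2
  v3 (integer in [0..2]): 3
  v4 (integer in [0..3]): 4
  v5 (boolean): 2
  v6 (enum of 5 values): 5
  v7 (boolean): 2
Product = 2 * 2 * 3 * 4 * 2 * 5 * 2 = 960

960
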